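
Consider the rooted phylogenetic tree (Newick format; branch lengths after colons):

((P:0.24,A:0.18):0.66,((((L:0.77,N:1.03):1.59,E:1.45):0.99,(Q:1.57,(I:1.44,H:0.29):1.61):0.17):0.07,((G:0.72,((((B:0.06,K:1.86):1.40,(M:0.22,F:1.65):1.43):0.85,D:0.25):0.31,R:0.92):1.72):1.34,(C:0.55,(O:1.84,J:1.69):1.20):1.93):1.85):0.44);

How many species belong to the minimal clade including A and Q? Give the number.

18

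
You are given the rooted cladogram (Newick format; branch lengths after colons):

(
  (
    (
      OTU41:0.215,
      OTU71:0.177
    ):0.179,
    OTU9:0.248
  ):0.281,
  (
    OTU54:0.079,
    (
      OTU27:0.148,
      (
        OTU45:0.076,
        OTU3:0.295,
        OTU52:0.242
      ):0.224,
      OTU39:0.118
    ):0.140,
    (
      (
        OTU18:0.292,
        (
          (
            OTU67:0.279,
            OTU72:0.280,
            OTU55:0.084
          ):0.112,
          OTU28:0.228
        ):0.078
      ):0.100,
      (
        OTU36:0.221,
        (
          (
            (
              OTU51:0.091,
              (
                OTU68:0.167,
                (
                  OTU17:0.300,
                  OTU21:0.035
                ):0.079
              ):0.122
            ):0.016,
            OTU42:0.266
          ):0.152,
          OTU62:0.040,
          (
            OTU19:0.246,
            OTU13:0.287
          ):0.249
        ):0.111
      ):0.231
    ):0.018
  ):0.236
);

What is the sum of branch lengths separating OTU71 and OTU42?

1.651

The path runs OTU71 → … → MRCA → … → OTU42; the MRCA is the root of the tree.
Branch lengths along that path: 0.177 + 0.179 + 0.281 + 0.236 + 0.018 + 0.231 + 0.111 + 0.152 + 0.266 = 1.651.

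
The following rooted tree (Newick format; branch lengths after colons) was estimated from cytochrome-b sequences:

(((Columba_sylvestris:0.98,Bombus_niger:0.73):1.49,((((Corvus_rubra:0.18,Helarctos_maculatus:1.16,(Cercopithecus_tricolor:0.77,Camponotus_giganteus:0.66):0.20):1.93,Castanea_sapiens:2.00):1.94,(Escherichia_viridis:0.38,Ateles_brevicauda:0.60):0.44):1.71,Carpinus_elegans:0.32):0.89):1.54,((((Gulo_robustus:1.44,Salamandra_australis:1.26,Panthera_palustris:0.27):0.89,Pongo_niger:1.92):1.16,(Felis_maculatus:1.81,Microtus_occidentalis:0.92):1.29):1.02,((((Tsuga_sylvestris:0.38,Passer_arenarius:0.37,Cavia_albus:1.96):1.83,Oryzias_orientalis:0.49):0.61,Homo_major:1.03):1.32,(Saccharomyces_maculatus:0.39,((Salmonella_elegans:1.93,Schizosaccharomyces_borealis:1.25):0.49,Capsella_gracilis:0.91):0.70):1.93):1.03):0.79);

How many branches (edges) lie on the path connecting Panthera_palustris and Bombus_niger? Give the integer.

The MRCA of Panthera_palustris and Bombus_niger is the root of the tree.
From Panthera_palustris up to that node: 5 branches. From Bombus_niger up to the same node: 3 branches. Total: 5 + 3 = 8.

8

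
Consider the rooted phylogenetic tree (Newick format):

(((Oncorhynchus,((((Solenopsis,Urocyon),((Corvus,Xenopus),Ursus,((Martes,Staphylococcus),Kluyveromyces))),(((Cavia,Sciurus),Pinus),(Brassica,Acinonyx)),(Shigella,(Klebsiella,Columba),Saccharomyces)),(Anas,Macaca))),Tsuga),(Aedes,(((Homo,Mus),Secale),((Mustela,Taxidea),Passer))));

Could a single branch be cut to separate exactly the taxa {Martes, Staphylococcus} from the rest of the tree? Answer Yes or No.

Yes

The most recent common ancestor of these taxa subtends (Martes,Staphylococcus).
That clade has exactly 2 tips — every listed taxon and nothing else — so the group is monophyletic.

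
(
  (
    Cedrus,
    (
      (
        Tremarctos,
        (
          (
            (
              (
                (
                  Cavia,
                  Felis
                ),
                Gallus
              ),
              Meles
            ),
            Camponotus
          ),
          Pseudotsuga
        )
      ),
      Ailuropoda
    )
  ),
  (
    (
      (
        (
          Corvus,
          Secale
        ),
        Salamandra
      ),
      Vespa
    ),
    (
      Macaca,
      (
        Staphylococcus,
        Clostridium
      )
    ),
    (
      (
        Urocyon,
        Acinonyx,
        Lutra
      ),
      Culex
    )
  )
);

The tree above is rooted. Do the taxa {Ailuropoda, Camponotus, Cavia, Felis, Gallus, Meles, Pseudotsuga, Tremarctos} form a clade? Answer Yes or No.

Yes

The most recent common ancestor of these taxa subtends ((Tremarctos,(((((Cavia,Felis),Gallus),Meles),Camponotus),Pseudotsuga)),Ailuropoda).
That clade has exactly 8 tips — every listed taxon and nothing else — so the group is monophyletic.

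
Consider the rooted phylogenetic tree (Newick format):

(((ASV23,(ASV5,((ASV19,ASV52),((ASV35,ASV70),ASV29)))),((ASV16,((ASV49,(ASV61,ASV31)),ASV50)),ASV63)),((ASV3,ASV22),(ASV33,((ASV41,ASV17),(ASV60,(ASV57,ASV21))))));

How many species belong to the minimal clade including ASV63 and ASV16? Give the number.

The MRCA of ASV63 and ASV16 is the node subtending ((ASV16,((ASV49,(ASV61,ASV31)),ASV50)),ASV63).
That clade contains 6 terminal taxa: ASV16, ASV31, ASV49, ASV50, ASV61, ASV63.

6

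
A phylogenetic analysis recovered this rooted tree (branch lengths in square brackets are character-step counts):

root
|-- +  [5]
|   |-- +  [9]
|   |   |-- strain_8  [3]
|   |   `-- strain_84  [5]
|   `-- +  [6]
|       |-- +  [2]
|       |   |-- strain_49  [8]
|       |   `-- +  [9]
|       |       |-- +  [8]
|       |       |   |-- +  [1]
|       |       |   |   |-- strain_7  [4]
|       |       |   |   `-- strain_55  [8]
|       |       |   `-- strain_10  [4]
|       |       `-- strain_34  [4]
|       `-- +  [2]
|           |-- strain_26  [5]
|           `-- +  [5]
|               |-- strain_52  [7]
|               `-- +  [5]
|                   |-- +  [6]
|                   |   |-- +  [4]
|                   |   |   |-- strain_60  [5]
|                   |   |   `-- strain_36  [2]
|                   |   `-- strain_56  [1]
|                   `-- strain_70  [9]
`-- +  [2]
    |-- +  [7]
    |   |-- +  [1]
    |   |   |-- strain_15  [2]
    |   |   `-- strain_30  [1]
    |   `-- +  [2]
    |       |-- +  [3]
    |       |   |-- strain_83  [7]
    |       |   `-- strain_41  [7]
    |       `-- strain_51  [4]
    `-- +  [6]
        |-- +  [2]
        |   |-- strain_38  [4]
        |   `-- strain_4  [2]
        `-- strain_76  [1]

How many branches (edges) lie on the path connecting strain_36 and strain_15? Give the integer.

12

The MRCA of strain_36 and strain_15 is the root of the tree.
From strain_36 up to that node: 8 branches. From strain_15 up to the same node: 4 branches. Total: 8 + 4 = 12.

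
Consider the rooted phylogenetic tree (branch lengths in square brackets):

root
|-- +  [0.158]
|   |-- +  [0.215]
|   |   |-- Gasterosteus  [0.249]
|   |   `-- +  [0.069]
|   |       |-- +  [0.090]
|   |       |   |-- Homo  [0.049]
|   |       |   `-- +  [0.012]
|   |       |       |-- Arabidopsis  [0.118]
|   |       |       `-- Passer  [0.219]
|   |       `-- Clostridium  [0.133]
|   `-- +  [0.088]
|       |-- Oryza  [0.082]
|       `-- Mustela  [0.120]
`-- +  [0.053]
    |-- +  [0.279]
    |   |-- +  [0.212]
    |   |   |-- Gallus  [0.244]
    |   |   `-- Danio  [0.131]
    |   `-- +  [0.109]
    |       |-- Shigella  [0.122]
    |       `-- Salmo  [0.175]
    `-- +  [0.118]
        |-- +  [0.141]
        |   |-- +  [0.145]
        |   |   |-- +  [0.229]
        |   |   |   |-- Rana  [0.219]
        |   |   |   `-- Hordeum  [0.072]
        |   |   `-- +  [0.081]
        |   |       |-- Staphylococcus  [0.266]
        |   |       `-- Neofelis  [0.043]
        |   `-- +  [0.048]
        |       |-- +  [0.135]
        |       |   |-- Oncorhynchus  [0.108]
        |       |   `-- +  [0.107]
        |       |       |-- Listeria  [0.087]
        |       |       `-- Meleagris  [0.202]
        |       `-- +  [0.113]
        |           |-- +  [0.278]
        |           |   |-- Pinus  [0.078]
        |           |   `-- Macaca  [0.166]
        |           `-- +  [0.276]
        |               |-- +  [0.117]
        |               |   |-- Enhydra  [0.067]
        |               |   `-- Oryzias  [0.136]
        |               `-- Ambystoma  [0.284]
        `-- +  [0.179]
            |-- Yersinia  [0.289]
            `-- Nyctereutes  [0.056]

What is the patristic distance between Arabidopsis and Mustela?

The path runs Arabidopsis → … → MRCA → … → Mustela; the MRCA is the node subtending ((Gasterosteus,((Homo,(Arabidopsis,Passer)),Clostridium)),(Oryza,Mustela)).
Branch lengths along that path: 0.118 + 0.012 + 0.090 + 0.069 + 0.215 + 0.088 + 0.120 = 0.712.

0.712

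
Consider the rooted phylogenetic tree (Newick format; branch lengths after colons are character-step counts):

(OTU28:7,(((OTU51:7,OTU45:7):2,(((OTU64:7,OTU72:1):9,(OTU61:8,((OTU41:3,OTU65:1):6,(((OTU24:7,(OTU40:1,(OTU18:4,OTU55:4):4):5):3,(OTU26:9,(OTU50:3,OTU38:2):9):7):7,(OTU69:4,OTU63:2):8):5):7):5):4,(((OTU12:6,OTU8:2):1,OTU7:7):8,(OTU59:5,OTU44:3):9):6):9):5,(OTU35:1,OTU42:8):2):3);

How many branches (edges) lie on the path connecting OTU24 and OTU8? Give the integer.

11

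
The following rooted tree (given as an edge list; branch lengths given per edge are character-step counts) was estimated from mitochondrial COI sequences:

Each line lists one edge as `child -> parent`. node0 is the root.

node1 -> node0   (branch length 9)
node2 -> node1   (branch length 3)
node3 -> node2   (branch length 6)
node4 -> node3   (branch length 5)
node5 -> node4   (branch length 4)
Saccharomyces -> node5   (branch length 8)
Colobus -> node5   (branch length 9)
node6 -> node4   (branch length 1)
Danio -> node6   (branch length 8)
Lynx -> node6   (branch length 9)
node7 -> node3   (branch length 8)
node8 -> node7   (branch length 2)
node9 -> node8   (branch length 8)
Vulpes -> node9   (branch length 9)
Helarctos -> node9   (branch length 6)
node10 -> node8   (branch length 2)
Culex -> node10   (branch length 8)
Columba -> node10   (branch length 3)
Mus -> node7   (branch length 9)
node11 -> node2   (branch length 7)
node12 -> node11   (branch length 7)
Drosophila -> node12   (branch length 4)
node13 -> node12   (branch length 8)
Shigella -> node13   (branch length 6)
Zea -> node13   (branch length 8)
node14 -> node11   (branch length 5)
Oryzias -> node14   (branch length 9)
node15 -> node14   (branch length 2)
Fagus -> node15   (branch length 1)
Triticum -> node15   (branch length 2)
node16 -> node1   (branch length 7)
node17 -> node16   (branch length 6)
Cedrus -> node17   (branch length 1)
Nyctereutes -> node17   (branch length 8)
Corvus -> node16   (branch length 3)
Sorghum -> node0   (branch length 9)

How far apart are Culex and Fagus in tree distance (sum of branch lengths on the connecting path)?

The path runs Culex → … → MRCA → … → Fagus; the MRCA is the node subtending ((((Saccharomyces,Colobus),(Danio,Lynx)),(((Vulpes,Helarctos),(Culex,Columba)),Mus)),((Drosophila,(Shigella,Zea)),(Oryzias,(Fagus,Triticum)))).
Branch lengths along that path: 8 + 2 + 2 + 8 + 6 + 7 + 5 + 2 + 1 = 41.

41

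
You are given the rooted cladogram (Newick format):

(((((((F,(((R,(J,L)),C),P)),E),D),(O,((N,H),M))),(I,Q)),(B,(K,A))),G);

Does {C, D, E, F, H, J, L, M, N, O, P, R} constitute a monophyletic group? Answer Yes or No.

The most recent common ancestor of these taxa subtends ((((F,(((R,(J,L)),C),P)),E),D),(O,((N,H),M))).
That clade has exactly 12 tips — every listed taxon and nothing else — so the group is monophyletic.

Yes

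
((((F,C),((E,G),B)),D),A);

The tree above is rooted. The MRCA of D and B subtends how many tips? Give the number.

6

The MRCA of D and B is the node subtending (((F,C),((E,G),B)),D).
That clade contains 6 terminal taxa: B, C, D, E, F, G.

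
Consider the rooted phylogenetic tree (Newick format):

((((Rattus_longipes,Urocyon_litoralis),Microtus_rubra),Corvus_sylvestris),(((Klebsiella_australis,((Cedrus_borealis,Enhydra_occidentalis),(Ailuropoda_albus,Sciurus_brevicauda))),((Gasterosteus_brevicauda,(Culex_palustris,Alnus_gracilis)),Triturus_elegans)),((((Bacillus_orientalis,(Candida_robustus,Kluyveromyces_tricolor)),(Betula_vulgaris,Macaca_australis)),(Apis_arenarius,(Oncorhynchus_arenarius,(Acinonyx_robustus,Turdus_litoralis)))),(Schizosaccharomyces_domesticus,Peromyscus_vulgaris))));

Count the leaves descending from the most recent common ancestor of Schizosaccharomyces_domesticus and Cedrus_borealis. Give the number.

20

The MRCA of Schizosaccharomyces_domesticus and Cedrus_borealis is the node subtending (((Klebsiella_australis,((Cedrus_borealis,Enhydra_occidentalis),(Ailuropoda_albus,Sciurus_brevicauda))),((Gasterosteus_brevicauda,(Culex_palustris,Alnus_gracilis)),Triturus_elegans)),((((Bacillus_orientalis,(Candida_robustus,Kluyveromyces_tricolor)),(Betula_vulgaris,Macaca_australis)),(Apis_arenarius,(Oncorhynchus_arenarius,(Acinonyx_robustus,Turdus_litoralis)))),(Schizosaccharomyces_domesticus,Peromyscus_vulgaris))).
That clade contains 20 terminal taxa: Acinonyx_robustus, Ailuropoda_albus, Alnus_gracilis, Apis_arenarius, Bacillus_orientalis, Betula_vulgaris, Candida_robustus, Cedrus_borealis, Culex_palustris, Enhydra_occidentalis, Gasterosteus_brevicauda, Klebsiella_australis, Kluyveromyces_tricolor, Macaca_australis, Oncorhynchus_arenarius, Peromyscus_vulgaris, Schizosaccharomyces_domesticus, Sciurus_brevicauda, Triturus_elegans, Turdus_litoralis.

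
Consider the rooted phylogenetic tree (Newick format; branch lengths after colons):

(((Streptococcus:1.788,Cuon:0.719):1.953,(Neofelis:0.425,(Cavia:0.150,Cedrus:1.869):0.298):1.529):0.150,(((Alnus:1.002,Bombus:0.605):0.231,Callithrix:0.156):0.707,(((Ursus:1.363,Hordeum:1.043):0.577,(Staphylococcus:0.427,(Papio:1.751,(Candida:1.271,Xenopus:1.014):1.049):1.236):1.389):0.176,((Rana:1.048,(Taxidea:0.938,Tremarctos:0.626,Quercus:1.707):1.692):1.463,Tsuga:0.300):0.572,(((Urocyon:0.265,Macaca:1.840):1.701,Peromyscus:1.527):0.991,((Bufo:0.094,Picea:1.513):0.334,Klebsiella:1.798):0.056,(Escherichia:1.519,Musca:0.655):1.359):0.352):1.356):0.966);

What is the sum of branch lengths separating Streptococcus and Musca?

8.579

The path runs Streptococcus → … → MRCA → … → Musca; the MRCA is the root of the tree.
Branch lengths along that path: 1.788 + 1.953 + 0.150 + 0.966 + 1.356 + 0.352 + 1.359 + 0.655 = 8.579.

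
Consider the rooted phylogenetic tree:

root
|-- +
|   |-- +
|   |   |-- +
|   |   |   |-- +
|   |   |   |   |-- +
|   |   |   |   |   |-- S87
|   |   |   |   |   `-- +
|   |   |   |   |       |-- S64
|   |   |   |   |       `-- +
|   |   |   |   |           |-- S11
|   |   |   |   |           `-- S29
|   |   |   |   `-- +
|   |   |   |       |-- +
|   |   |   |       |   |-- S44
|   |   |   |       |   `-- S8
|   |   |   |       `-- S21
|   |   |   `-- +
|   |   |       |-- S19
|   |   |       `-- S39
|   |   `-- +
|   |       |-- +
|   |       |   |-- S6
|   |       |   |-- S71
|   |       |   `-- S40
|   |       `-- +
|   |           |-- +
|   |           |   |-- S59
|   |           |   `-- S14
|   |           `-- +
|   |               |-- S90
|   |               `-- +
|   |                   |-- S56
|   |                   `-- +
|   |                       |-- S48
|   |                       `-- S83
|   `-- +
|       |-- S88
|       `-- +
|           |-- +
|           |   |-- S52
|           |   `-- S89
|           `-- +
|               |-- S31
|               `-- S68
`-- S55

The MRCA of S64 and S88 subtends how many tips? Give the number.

The MRCA of S64 and S88 is the node subtending (((((S87,(S64,(S11,S29))),((S44,S8),S21)),(S19,S39)),((S6,S71,S40),((S59,S14),(S90,(S56,(S48,S83)))))),(S88,((S52,S89),(S31,S68)))).
That clade contains 23 terminal taxa: S11, S14, S19, S21, S29, S31, S39, S40, S44, S48, S52, S56, S59, S6, S64, S68, S71, S8, S83, S87, S88, S89, S90.

23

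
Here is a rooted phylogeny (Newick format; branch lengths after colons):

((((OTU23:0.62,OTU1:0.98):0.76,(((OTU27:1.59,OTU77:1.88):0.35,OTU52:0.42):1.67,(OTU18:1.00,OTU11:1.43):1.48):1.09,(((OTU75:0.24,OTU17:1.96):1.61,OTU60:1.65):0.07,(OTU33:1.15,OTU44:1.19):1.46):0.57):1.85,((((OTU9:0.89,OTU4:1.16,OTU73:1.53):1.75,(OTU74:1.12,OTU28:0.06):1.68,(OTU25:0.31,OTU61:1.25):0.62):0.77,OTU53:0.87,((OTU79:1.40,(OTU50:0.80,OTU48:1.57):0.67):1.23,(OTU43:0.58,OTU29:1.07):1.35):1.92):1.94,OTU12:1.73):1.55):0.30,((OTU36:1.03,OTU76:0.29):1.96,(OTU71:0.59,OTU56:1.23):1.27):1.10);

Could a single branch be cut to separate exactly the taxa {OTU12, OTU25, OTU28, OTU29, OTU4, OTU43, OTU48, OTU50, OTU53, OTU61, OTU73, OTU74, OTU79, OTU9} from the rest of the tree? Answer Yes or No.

The most recent common ancestor of these taxa subtends ((((OTU9,OTU4,OTU73),(OTU74,OTU28),(OTU25,OTU61)),OTU53,((OTU79,(OTU50,OTU48)),(OTU43,OTU29))),OTU12).
That clade has exactly 14 tips — every listed taxon and nothing else — so the group is monophyletic.

Yes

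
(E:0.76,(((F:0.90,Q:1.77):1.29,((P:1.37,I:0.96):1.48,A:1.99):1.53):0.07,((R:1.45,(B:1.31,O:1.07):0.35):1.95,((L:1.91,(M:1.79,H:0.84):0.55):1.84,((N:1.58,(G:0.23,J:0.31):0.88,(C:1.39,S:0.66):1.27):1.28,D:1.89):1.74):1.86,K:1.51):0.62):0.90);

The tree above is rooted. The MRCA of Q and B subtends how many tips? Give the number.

18

The MRCA of Q and B is the node subtending (((F,Q),((P,I),A)),((R,(B,O)),((L,(M,H)),((N,(G,J),(C,S)),D)),K)).
That clade contains 18 terminal taxa: A, B, C, D, F, G, H, I, J, K, L, M, N, O, P, Q, R, S.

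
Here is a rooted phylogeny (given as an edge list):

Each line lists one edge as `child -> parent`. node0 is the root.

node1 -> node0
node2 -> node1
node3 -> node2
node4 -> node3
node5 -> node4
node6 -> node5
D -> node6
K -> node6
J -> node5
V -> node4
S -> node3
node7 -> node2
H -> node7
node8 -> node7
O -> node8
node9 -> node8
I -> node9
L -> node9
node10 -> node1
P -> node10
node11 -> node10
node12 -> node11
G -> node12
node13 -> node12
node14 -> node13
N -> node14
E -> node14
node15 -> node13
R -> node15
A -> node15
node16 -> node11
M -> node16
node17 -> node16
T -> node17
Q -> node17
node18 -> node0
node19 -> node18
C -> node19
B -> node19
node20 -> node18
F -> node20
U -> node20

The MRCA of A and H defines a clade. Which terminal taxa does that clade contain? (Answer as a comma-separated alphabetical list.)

Tracing A: it sits inside (R,A).
Tracing H: it sits inside (H,(O,(I,L))).
The smallest clade enclosing both is ((((((D,K),J),V),S),(H,(O,(I,L)))),(P,((G,((N,E),(R,A))),(M,(T,Q))))); the answer is its 18 terminal taxa in alphabetical order.

A, D, E, G, H, I, J, K, L, M, N, O, P, Q, R, S, T, V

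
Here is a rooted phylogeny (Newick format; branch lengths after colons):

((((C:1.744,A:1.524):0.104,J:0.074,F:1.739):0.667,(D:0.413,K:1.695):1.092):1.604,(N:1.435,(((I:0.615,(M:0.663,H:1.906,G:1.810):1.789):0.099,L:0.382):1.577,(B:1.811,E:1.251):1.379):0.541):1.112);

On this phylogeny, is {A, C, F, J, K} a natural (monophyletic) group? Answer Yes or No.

No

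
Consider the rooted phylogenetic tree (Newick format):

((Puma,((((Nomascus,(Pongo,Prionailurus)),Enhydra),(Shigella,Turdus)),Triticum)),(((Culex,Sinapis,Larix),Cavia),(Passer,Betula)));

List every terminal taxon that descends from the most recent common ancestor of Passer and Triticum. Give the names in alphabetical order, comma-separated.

Betula, Cavia, Culex, Enhydra, Larix, Nomascus, Passer, Pongo, Prionailurus, Puma, Shigella, Sinapis, Triticum, Turdus

Tracing Passer: it sits inside (Passer,Betula).
Tracing Triticum: it sits inside ((((Nomascus,(Pongo,Prionailurus)),Enhydra),(Shigella,Turdus)),Triticum).
The smallest clade enclosing both is the whole tree (their MRCA is the root), so the answer is all 14 tips in alphabetical order.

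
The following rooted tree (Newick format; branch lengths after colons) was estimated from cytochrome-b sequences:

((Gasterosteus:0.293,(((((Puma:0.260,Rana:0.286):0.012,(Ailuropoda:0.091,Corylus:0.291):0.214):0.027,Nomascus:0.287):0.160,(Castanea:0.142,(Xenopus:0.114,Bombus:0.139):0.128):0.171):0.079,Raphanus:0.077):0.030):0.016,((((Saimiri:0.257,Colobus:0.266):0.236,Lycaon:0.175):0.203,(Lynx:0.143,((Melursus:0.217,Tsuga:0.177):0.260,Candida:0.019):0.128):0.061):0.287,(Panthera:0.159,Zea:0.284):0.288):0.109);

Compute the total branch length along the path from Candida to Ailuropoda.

1.221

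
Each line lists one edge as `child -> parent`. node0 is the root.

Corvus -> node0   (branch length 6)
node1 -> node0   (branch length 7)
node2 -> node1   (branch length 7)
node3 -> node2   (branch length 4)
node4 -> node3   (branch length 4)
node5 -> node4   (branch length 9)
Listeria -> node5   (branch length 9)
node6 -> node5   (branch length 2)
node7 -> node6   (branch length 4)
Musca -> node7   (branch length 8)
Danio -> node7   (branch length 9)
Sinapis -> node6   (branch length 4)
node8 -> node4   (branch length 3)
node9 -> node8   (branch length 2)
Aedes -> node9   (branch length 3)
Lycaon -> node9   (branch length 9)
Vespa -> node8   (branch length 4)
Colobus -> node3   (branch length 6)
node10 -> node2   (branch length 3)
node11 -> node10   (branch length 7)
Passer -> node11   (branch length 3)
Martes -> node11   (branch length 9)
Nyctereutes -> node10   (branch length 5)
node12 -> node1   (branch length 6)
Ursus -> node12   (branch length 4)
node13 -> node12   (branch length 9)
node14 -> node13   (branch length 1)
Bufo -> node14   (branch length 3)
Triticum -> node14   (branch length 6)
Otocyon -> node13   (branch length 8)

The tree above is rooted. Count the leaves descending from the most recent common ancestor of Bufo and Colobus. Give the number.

The MRCA of Bufo and Colobus is the node subtending (((((Listeria,((Musca,Danio),Sinapis)),((Aedes,Lycaon),Vespa)),Colobus),((Passer,Martes),Nyctereutes)),(Ursus,((Bufo,Triticum),Otocyon))).
That clade contains 15 terminal taxa: Aedes, Bufo, Colobus, Danio, Listeria, Lycaon, Martes, Musca, Nyctereutes, Otocyon, Passer, Sinapis, Triticum, Ursus, Vespa.

15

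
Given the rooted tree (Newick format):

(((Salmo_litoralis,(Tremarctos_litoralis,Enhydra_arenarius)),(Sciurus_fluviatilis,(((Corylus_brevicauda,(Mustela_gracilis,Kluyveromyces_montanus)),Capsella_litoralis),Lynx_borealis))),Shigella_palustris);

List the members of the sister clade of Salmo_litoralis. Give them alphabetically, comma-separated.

Enhydra_arenarius, Tremarctos_litoralis

Salmo_litoralis attaches to the tree at the node subtending (Salmo_litoralis,(Tremarctos_litoralis,Enhydra_arenarius)).
The other lineage descending from that same node — the sister group — is (Tremarctos_litoralis,Enhydra_arenarius); its 2 tips in alphabetical order are the answer.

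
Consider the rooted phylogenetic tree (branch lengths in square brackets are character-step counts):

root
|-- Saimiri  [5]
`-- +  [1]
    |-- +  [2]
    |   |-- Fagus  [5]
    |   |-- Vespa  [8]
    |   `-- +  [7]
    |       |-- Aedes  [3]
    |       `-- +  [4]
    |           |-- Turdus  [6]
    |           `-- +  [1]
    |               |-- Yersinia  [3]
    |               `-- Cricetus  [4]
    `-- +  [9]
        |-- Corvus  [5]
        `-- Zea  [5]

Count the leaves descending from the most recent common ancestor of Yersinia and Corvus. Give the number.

8

The MRCA of Yersinia and Corvus is the node subtending ((Fagus,Vespa,(Aedes,(Turdus,(Yersinia,Cricetus)))),(Corvus,Zea)).
That clade contains 8 terminal taxa: Aedes, Corvus, Cricetus, Fagus, Turdus, Vespa, Yersinia, Zea.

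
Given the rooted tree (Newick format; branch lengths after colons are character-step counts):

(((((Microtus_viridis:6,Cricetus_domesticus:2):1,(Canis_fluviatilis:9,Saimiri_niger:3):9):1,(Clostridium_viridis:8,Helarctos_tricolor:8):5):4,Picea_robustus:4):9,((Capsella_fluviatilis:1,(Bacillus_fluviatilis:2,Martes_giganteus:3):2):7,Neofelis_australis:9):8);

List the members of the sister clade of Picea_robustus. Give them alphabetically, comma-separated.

Canis_fluviatilis, Clostridium_viridis, Cricetus_domesticus, Helarctos_tricolor, Microtus_viridis, Saimiri_niger

Picea_robustus attaches to the tree at the node subtending ((((Microtus_viridis,Cricetus_domesticus),(Canis_fluviatilis,Saimiri_niger)),(Clostridium_viridis,Helarctos_tricolor)),Picea_robustus).
The other lineage descending from that same node — the sister group — is (((Microtus_viridis,Cricetus_domesticus),(Canis_fluviatilis,Saimiri_niger)),(Clostridium_viridis,Helarctos_tricolor)); its 6 tips in alphabetical order are the answer.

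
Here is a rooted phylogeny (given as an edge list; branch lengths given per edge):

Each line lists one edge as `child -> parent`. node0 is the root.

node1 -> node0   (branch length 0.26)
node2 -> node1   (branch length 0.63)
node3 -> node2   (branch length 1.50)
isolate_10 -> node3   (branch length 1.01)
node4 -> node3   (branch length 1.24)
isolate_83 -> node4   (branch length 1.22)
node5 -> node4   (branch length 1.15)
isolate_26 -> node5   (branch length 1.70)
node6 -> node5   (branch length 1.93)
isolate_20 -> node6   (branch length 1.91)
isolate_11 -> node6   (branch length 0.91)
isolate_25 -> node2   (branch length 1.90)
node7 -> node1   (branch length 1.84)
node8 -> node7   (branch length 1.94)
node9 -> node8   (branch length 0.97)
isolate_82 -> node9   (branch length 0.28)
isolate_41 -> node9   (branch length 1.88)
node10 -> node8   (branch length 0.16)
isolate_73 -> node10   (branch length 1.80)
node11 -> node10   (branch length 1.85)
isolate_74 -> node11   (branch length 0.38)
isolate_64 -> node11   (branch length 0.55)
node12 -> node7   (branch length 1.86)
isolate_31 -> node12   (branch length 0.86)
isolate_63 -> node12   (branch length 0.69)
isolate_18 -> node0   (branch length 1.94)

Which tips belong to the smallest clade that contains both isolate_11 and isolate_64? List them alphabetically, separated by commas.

Tracing isolate_11: it sits inside (isolate_20,isolate_11).
Tracing isolate_64: it sits inside (isolate_74,isolate_64).
The smallest clade enclosing both is (((isolate_10,(isolate_83,(isolate_26,(isolate_20,isolate_11)))),isolate_25),(((isolate_82,isolate_41),(isolate_73,(isolate_74,isolate_64))),(isolate_31,isolate_63))); the answer is its 13 terminal taxa in alphabetical order.

isolate_10, isolate_11, isolate_20, isolate_25, isolate_26, isolate_31, isolate_41, isolate_63, isolate_64, isolate_73, isolate_74, isolate_82, isolate_83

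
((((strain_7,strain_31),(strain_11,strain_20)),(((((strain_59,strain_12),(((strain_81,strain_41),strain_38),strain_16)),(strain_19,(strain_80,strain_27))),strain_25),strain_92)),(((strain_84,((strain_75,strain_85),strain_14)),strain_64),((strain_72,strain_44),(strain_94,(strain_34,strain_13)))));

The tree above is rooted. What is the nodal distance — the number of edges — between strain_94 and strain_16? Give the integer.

The MRCA of strain_94 and strain_16 is the root of the tree.
From strain_94 up to that node: 4 branches. From strain_16 up to the same node: 7 branches. Total: 4 + 7 = 11.

11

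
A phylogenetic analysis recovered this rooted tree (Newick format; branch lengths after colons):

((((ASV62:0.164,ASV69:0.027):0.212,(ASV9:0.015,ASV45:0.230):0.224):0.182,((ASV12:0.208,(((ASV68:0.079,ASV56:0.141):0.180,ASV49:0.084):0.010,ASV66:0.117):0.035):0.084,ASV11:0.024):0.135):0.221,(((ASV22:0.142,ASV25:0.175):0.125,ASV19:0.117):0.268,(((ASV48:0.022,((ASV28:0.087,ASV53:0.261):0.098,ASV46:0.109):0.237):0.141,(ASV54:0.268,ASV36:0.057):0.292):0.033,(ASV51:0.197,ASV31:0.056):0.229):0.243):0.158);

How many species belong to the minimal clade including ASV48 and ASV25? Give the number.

11

The MRCA of ASV48 and ASV25 is the node subtending (((ASV22,ASV25),ASV19),(((ASV48,((ASV28,ASV53),ASV46)),(ASV54,ASV36)),(ASV51,ASV31))).
That clade contains 11 terminal taxa: ASV19, ASV22, ASV25, ASV28, ASV31, ASV36, ASV46, ASV48, ASV51, ASV53, ASV54.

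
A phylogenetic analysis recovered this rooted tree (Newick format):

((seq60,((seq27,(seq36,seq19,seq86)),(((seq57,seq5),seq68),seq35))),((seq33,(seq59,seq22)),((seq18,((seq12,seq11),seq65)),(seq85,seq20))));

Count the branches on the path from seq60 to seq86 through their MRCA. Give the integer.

5

The MRCA of seq60 and seq86 is the node subtending (seq60,((seq27,(seq36,seq19,seq86)),(((seq57,seq5),seq68),seq35))).
From seq60 up to that node: 1 branch. From seq86 up to the same node: 4 branches. Total: 1 + 4 = 5.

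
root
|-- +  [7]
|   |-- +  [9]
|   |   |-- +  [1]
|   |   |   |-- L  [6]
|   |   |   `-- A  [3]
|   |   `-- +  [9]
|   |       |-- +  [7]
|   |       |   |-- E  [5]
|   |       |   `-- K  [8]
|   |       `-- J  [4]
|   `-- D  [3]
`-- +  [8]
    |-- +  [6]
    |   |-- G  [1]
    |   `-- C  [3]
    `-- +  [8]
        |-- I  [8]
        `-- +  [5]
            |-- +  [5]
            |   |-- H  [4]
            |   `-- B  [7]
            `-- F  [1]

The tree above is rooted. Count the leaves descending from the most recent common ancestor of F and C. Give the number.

6

The MRCA of F and C is the node subtending ((G,C),(I,((H,B),F))).
That clade contains 6 terminal taxa: B, C, F, G, H, I.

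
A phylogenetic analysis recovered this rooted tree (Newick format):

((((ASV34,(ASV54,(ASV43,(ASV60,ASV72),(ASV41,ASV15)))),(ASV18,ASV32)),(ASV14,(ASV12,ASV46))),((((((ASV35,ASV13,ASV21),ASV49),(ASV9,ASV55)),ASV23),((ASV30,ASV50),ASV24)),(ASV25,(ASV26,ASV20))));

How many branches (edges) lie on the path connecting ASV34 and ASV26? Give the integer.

8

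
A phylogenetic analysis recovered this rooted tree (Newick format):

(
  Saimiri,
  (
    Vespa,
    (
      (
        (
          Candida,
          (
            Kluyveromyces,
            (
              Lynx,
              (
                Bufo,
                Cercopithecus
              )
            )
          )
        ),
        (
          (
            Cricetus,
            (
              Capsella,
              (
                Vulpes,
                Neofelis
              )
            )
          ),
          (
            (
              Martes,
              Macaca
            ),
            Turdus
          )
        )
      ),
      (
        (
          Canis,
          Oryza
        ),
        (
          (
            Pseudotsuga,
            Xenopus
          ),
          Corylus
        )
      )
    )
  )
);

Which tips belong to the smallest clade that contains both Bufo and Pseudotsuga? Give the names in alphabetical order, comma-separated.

Bufo, Candida, Canis, Capsella, Cercopithecus, Corylus, Cricetus, Kluyveromyces, Lynx, Macaca, Martes, Neofelis, Oryza, Pseudotsuga, Turdus, Vulpes, Xenopus

Tracing Bufo: it sits inside (Bufo,Cercopithecus).
Tracing Pseudotsuga: it sits inside (Pseudotsuga,Xenopus).
The smallest clade enclosing both is (((Candida,(Kluyveromyces,(Lynx,(Bufo,Cercopithecus)))),((Cricetus,(Capsella,(Vulpes,Neofelis))),((Martes,Macaca),Turdus))),((Canis,Oryza),((Pseudotsuga,Xenopus),Corylus))); the answer is its 17 terminal taxa in alphabetical order.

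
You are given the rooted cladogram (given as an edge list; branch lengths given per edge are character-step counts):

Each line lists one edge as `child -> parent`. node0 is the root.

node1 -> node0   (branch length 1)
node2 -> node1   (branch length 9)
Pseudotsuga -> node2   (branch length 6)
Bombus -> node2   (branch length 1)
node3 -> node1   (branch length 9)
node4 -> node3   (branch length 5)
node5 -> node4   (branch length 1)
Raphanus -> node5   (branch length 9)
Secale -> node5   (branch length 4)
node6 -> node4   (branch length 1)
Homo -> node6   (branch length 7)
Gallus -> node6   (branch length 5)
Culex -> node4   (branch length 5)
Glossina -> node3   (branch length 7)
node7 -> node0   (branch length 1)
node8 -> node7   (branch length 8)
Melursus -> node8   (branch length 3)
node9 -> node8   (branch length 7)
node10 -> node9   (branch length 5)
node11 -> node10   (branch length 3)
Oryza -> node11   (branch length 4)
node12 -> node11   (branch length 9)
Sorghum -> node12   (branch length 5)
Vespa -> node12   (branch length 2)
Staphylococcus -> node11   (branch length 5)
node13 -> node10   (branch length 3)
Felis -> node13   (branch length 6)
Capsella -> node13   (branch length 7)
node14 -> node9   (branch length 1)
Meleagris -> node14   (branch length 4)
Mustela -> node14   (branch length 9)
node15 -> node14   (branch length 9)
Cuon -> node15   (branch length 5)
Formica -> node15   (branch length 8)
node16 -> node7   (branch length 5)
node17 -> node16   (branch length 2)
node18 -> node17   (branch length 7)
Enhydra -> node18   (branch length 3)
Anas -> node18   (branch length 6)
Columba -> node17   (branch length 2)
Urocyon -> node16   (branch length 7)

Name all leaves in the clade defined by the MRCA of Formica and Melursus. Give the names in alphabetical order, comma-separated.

Tracing Formica: it sits inside (Cuon,Formica).
Tracing Melursus: it sits inside (Melursus,(((Oryza,(Sorghum,Vespa),Staphylococcus),(Felis,Capsella)),(Meleagris,Mustela,(Cuon,Formica)))).
The smallest clade enclosing both is (Melursus,(((Oryza,(Sorghum,Vespa),Staphylococcus),(Felis,Capsella)),(Meleagris,Mustela,(Cuon,Formica)))); the answer is its 11 terminal taxa in alphabetical order.

Capsella, Cuon, Felis, Formica, Meleagris, Melursus, Mustela, Oryza, Sorghum, Staphylococcus, Vespa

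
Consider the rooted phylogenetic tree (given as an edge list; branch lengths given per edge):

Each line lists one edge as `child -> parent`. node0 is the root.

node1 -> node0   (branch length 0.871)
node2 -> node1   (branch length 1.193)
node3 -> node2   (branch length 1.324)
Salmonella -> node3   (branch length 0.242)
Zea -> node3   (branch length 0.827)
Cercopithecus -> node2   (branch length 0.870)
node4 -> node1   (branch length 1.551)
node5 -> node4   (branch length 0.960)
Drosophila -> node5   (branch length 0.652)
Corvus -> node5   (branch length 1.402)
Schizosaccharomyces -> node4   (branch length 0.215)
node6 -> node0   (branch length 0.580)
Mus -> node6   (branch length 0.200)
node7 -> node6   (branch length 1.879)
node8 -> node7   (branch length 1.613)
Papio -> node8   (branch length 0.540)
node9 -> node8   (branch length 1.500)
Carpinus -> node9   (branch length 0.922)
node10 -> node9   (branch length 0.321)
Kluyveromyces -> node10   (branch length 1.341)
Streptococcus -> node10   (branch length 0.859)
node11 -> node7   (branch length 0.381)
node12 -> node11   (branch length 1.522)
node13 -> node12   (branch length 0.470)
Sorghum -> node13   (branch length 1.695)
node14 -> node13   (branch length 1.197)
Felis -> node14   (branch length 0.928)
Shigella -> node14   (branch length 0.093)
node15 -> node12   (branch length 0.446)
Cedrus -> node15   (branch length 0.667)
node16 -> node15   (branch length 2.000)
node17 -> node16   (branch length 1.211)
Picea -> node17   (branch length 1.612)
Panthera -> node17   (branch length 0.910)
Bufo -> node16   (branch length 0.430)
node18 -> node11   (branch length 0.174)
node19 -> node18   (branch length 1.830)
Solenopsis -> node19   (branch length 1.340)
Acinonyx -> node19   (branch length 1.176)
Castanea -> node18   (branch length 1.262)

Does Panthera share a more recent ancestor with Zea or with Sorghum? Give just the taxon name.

The MRCA of Panthera and Sorghum subtends ((Sorghum,(Felis,Shigella)),(Cedrus,((Picea,Panthera),Bufo))) (7 taxa).
The MRCA of Panthera and Zea is the root, subtending the entire tree (21 taxa).
The first is nested inside the second, so Panthera shares a more recent common ancestor with Sorghum.

Sorghum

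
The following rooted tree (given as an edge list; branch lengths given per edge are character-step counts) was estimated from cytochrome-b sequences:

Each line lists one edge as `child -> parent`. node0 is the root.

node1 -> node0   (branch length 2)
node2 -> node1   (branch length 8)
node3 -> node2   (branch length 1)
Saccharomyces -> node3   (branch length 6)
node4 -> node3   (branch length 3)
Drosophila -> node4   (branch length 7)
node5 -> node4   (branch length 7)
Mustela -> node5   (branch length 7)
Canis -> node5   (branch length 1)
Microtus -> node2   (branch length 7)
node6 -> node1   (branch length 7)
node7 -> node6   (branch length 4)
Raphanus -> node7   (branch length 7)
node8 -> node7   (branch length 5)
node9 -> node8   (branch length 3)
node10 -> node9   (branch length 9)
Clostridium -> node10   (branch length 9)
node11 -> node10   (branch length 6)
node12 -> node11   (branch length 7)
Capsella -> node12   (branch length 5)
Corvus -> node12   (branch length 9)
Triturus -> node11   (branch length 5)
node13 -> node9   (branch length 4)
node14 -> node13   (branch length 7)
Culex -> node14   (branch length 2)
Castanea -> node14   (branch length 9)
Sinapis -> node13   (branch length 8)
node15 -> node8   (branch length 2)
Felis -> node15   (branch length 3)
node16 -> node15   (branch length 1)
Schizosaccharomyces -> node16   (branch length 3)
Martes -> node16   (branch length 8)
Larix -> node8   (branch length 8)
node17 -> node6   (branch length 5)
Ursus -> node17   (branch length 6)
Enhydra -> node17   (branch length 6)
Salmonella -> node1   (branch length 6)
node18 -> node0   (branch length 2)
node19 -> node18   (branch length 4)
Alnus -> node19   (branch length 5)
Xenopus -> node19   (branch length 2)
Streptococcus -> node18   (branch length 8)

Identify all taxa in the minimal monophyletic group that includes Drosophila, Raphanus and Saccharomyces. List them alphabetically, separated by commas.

Canis, Capsella, Castanea, Clostridium, Corvus, Culex, Drosophila, Enhydra, Felis, Larix, Martes, Microtus, Mustela, Raphanus, Saccharomyces, Salmonella, Schizosaccharomyces, Sinapis, Triturus, Ursus

Tracing Drosophila: it sits inside (Drosophila,(Mustela,Canis)).
Tracing Raphanus: it sits inside (Raphanus,(((Clostridium,((Capsella,Corvus),Triturus)),((Culex,Castanea),Sinapis)),(Felis,(Schizosaccharomyces,Martes)),Larix)).
Tracing Saccharomyces: it sits inside (Saccharomyces,(Drosophila,(Mustela,Canis))).
The smallest clade enclosing all 3 is (((Saccharomyces,(Drosophila,(Mustela,Canis))),Microtus),((Raphanus,(((Clostridium,((Capsella,Corvus),Triturus)),((Culex,Castanea),Sinapis)),(Felis,(Schizosaccharomyces,Martes)),Larix)),(Ursus,Enhydra)),Salmonella); the answer is its 20 terminal taxa in alphabetical order.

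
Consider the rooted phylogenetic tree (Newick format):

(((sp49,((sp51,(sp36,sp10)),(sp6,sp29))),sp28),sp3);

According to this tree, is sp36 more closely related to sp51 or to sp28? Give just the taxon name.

sp51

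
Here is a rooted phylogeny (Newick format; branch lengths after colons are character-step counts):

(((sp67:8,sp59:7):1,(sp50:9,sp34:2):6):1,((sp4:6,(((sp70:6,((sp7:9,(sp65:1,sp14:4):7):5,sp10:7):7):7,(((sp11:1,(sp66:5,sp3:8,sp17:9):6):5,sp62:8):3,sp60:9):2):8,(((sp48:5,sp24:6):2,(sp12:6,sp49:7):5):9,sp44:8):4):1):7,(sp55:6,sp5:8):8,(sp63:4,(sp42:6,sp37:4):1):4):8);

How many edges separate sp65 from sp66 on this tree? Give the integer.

10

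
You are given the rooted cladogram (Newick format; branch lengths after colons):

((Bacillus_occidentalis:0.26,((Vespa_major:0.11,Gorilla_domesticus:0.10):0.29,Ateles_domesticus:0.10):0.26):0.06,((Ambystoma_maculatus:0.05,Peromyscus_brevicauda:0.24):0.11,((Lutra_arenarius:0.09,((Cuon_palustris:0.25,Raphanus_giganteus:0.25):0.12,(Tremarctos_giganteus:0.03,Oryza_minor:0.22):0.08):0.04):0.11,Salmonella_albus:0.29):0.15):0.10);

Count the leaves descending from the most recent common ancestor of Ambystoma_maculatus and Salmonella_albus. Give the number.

The MRCA of Ambystoma_maculatus and Salmonella_albus is the node subtending ((Ambystoma_maculatus,Peromyscus_brevicauda),((Lutra_arenarius,((Cuon_palustris,Raphanus_giganteus),(Tremarctos_giganteus,Oryza_minor))),Salmonella_albus)).
That clade contains 8 terminal taxa: Ambystoma_maculatus, Cuon_palustris, Lutra_arenarius, Oryza_minor, Peromyscus_brevicauda, Raphanus_giganteus, Salmonella_albus, Tremarctos_giganteus.

8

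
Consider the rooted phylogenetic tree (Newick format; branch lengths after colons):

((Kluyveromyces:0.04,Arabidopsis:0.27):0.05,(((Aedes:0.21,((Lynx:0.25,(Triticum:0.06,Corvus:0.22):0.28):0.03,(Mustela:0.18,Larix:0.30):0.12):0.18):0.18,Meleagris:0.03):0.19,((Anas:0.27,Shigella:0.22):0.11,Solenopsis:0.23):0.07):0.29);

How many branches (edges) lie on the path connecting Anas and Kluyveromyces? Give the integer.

6

The MRCA of Anas and Kluyveromyces is the root of the tree.
From Anas up to that node: 4 branches. From Kluyveromyces up to the same node: 2 branches. Total: 4 + 2 = 6.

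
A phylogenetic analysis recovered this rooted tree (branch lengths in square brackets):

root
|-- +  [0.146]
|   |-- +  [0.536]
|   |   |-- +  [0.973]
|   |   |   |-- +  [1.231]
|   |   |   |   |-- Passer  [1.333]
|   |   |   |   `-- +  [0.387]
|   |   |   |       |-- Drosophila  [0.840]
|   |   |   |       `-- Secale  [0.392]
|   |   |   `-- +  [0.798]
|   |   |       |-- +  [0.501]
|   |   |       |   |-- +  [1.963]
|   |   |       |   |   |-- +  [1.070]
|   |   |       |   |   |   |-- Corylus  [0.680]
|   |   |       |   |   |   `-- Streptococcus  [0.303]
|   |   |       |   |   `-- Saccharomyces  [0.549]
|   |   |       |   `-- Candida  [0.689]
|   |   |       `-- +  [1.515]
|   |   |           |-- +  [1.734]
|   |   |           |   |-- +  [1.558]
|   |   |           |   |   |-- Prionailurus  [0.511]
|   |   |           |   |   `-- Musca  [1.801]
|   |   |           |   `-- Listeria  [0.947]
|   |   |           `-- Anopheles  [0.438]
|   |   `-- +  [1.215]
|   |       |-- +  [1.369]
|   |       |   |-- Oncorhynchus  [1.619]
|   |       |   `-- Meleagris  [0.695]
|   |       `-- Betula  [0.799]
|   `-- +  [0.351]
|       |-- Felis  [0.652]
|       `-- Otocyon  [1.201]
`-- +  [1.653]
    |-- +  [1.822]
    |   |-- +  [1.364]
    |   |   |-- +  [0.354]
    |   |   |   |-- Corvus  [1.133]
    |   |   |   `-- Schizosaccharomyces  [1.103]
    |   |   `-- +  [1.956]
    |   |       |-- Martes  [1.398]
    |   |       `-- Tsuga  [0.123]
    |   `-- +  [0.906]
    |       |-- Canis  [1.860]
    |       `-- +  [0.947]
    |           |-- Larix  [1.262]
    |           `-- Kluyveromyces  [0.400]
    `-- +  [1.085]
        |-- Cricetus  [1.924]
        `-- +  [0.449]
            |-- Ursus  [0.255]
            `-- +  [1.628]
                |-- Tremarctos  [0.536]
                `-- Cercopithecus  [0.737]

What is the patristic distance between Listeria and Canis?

12.890

The path runs Listeria → … → MRCA → … → Canis; the MRCA is the root of the tree.
Branch lengths along that path: 0.947 + 1.734 + 1.515 + 0.798 + 0.973 + 0.536 + 0.146 + 1.653 + 1.822 + 0.906 + 1.860 = 12.890.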